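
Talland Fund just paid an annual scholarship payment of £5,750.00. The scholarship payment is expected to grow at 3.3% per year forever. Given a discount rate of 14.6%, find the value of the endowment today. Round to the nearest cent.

D₁ = D₀ × (1 + g) = £5,750.00 × 1.033 = £5,939.7500
Growing perpetuity: P = D₁ / (r − g) = £5,939.7500 / (0.146 − 0.033) = £52,564.16

£52564.16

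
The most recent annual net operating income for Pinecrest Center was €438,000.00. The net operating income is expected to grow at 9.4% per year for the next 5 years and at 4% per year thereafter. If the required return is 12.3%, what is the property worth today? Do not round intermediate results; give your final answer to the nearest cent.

€6841299.78

D_1 = 479172.00000
D_2 = 524214.16800
D_3 = 573490.29979
D_4 = 627398.38797
D_5 = 686373.83644
Terminal value at year 5: TV = D_5×(1+g_2)/(r−g_2) = 713828.78990/0.083 = 8600346.86626
P_0 = D_1/(1+r)^1 + D_2/(1+r)^2 + D_3/(1+r)^3 + D_4/(1+r)^4 + D_5/(1+r)^5 + TV/(1+r)^5
    = 426689.22529 + 415670.53648 + 404936.39084 + 394479.44040 + 384292.52698 + 4815231.66341 = 6841299.78340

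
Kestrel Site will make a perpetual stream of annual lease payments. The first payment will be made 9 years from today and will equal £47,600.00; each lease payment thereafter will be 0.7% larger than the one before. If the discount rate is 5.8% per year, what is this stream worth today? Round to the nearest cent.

Value at end of year 8: C₁ / (r − g) = £47,600.00 / (0.058 − 0.007) = £933,333.3333
Discount to today: PV = £933,333.3333 / (1 + 0.058)^8 = £933,333.3333 / 1.569948 = £594,499.42

£594499.42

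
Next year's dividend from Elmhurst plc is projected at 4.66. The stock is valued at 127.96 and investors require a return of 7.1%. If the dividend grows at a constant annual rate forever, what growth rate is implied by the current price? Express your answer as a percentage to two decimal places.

P = D₁/(r−g) ⇒ g = r − D₁/P = 0.071 − 4.66/127.96 = 0.034582

3.46%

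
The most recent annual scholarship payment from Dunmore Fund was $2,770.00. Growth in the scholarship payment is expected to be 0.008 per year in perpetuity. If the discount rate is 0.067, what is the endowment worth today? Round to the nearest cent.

D₁ = D₀ × (1 + g) = $2,770.00 × 1.008 = $2,792.1600
Growing perpetuity: P = D₁ / (r − g) = $2,792.1600 / (0.067 − 0.008) = $47,324.75

$47324.75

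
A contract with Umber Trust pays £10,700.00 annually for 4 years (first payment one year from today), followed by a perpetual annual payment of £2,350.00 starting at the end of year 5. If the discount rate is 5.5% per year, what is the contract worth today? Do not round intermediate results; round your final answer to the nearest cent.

£71995.28

PV of 4-year annuity: £10,700.00 × [1 − (1+0.055)^−4] / 0.055 = 37505.10630
Perpetuity value at year 4: £2,350.00 / 0.055 = 42727.27273
PV of perpetuity: 42727.27273 / (1+0.055)^4 = 34490.16994
Total PV = 37505.10630 + 34490.16994 = 71995.27624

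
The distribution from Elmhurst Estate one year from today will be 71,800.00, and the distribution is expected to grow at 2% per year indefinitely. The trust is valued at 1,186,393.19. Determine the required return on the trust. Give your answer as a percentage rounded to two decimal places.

8.05%

P = D₁/(r − g) ⇒ r = D₁/P + g = 71,800.0000/1,186,393.19 + 0.02 = 0.060520 + 0.02 = 0.080520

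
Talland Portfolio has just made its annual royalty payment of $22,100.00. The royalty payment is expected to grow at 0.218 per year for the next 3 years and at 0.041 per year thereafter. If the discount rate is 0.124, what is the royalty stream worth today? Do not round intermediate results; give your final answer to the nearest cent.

$430722.45

D_1 = 26917.80000
D_2 = 32785.88040
D_3 = 39933.20233
Terminal value at year 3: TV = D_3×(1+g_2)/(r−g_2) = 41570.46362/0.083 = 500848.95931
P_0 = D_1/(1+r)^1 + D_2/(1+r)^2 + D_3/(1+r)^3 + TV/(1+r)^3
    = 23948.22064 + 25951.00778 + 28121.28779 + 352701.93476 = 430722.45096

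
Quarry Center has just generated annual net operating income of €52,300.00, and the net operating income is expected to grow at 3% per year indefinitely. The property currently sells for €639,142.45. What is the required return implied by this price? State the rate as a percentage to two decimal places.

D₁ = €52,300.00 × 1.03 = €53,869.0000
P = D₁/(r − g) ⇒ r = D₁/P + g = €53,869.0000/€639,142.45 + 0.03 = 0.084283 + 0.03 = 0.114283

11.43%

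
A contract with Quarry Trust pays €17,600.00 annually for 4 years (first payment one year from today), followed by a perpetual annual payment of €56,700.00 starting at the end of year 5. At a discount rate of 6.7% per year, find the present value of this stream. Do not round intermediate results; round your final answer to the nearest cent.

€712926.78

PV of 4-year annuity: €17,600.00 × [1 − (1+0.067)^−4] / 0.067 = 60020.89781
Perpetuity value at year 4: €56,700.00 / 0.067 = 846268.65672
PV of perpetuity: 846268.65672 / (1+0.067)^4 = 652905.87799
Total PV = 60020.89781 + 652905.87799 = 712926.77580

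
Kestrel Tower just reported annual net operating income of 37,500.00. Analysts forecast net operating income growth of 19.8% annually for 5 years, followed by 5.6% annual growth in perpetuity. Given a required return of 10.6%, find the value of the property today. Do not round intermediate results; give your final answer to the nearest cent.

1420770.21

D_1 = 44925.00000
D_2 = 53820.15000
D_3 = 64476.53970
D_4 = 77242.89456
D_5 = 92536.98768
Terminal value at year 5: TV = D_5×(1+g_2)/(r−g_2) = 97719.05899/0.05 = 1954381.17988
P_0 = D_1/(1+r)^1 + D_2/(1+r)^2 + D_3/(1+r)^3 + D_4/(1+r)^4 + D_5/(1+r)^5 + TV/(1+r)^5
    = 40619.34901 + 43998.17370 + 47658.05795 + 51622.38103 + 55916.46698 + 1180955.78251 = 1420770.21117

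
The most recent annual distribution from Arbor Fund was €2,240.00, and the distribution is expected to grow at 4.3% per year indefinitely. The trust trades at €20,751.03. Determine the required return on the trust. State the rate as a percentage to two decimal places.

15.56%

D₁ = €2,240.00 × 1.043 = €2,336.3200
P = D₁/(r − g) ⇒ r = D₁/P + g = €2,336.3200/€20,751.03 + 0.043 = 0.112588 + 0.043 = 0.155588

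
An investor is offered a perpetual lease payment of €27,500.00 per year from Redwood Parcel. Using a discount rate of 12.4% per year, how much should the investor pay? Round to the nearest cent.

Level perpetuity: PV = C / r = €27,500.00 / 0.124 = €221,774.19

€221774.19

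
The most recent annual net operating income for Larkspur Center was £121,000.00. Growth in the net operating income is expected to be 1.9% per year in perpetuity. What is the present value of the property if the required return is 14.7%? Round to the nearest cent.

D₁ = D₀ × (1 + g) = £121,000.00 × 1.019 = £123,299.0000
Growing perpetuity: P = D₁ / (r − g) = £123,299.0000 / (0.147 − 0.019) = £963,273.44

£963273.44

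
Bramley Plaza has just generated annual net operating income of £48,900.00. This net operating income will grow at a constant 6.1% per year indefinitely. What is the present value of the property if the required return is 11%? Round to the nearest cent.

D₁ = D₀ × (1 + g) = £48,900.00 × 1.061 = £51,882.9000
Growing perpetuity: P = D₁ / (r − g) = £51,882.9000 / (0.11 − 0.061) = £1,058,834.69

£1058834.69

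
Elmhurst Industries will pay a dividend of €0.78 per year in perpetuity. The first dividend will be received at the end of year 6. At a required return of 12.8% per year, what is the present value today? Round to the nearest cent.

Value at end of year 5: C / r = €0.78 / 0.128 = €6.0938
Discount to today: PV = €6.0938 / (1 + 0.128)^5 = €6.0938 / 1.826188 = €3.34

€3.34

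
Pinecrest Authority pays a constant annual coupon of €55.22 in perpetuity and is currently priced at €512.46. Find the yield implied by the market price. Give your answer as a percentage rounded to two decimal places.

P = C/r ⇒ r = C/P = €55.22/€512.46 = 0.107755

10.78%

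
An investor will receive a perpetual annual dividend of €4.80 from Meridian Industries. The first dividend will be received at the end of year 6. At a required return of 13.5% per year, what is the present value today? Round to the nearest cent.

€18.88

Value at end of year 5: C / r = €4.80 / 0.135 = €35.5556
Discount to today: PV = €35.5556 / (1 + 0.135)^5 = €35.5556 / 1.883559 = €18.88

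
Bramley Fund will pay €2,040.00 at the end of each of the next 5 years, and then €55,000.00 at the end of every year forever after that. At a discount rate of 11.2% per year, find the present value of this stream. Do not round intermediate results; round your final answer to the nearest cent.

PV of 5-year annuity: €2,040.00 × [1 − (1+0.112)^−5] / 0.112 = 7501.85050
Perpetuity value at year 5: €55,000.00 / 0.112 = 491071.42857
PV of perpetuity: 491071.42857 / (1+0.112)^5 = 288815.65534
Total PV = 7501.85050 + 288815.65534 = 296317.50583

€296317.51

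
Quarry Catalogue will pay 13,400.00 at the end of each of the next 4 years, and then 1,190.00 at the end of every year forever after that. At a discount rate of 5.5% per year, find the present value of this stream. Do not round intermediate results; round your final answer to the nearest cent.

64434.25

PV of 4-year annuity: 13,400.00 × [1 − (1+0.055)^−4] / 0.055 = 46969.01163
Perpetuity value at year 4: 1,190.00 / 0.055 = 21636.36364
PV of perpetuity: 21636.36364 / (1+0.055)^4 = 17465.23499
Total PV = 46969.01163 + 17465.23499 = 64434.24662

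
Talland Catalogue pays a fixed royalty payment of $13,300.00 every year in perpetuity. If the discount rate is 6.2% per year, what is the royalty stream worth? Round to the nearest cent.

Level perpetuity: PV = C / r = $13,300.00 / 0.062 = $214,516.13

$214516.13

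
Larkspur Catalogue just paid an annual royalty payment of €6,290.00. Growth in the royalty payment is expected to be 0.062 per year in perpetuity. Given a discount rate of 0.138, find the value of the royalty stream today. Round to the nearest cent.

€87894.47

D₁ = D₀ × (1 + g) = €6,290.00 × 1.062 = €6,679.9800
Growing perpetuity: P = D₁ / (r − g) = €6,679.9800 / (0.138 − 0.062) = €87,894.47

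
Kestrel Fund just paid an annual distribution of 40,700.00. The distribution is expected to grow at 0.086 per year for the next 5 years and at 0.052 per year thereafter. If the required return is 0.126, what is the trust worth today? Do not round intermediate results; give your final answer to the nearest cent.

D_1 = 44200.20000
D_2 = 48001.41720
D_3 = 52129.53908
D_4 = 56612.67944
D_5 = 61481.36987
Terminal value at year 5: TV = D_5×(1+g_2)/(r−g_2) = 64678.40111/0.074 = 874032.44737
P_0 = D_1/(1+r)^1 + D_2/(1+r)^2 + D_3/(1+r)^3 + D_4/(1+r)^4 + D_5/(1+r)^5 + TV/(1+r)^5
    = 39254.17407 + 37859.70962 + 36514.78211 + 35217.63177 + 33966.56137 + 482875.98049 = 665688.83942

665688.84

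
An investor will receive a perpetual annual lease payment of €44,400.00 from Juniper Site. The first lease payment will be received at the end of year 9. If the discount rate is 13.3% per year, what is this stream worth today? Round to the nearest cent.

Value at end of year 8: C / r = €44,400.00 / 0.133 = €333,834.5865
Discount to today: PV = €333,834.5865 / (1 + 0.133)^8 = €333,834.5865 / 2.715434 = €122,939.67

€122939.67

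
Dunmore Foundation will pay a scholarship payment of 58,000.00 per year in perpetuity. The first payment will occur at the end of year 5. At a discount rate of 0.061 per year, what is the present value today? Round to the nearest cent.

750302.90

Value at end of year 4: C / r = 58,000.00 / 0.061 = 950,819.6721
Discount to today: PV = 950,819.6721 / (1 + 0.061)^4 = 950,819.6721 / 1.267248 = 750,302.90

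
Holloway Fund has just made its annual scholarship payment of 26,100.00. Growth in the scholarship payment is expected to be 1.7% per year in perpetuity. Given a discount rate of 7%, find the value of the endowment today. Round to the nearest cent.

500824.53

D₁ = D₀ × (1 + g) = 26,100.00 × 1.017 = 26,543.7000
Growing perpetuity: P = D₁ / (r − g) = 26,543.7000 / (0.07 − 0.017) = 500,824.53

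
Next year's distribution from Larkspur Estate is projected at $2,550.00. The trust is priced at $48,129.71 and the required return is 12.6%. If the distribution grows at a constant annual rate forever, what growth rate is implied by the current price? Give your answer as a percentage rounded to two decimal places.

P = D₁/(r−g) ⇒ g = r − D₁/P = 0.126 − $2,550.00/$48,129.71 = 0.073018

7.30%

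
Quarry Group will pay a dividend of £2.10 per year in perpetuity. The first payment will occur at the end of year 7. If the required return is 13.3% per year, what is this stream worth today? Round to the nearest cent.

Value at end of year 6: C / r = £2.10 / 0.133 = £15.7895
Discount to today: PV = £15.7895 / (1 + 0.133)^6 = £15.7895 / 2.115336 = £7.46

£7.46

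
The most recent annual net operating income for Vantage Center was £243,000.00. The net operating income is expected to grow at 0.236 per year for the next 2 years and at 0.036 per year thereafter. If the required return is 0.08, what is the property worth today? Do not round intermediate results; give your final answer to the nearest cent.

D_1 = 300348.00000
D_2 = 371230.12800
Terminal value at year 2: TV = D_2×(1+g_2)/(r−g_2) = 384594.41261/0.044 = 8740782.10473
P_0 = D_1/(1+r)^1 + D_2/(1+r)^2 + TV/(1+r)^2
    = 278100.00000 + 318270.00000 + 7493811.81818 = 8090181.81818

£8090181.82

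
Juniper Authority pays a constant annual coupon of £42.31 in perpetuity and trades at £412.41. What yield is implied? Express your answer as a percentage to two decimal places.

10.26%

P = C/r ⇒ r = C/P = £42.31/£412.41 = 0.102592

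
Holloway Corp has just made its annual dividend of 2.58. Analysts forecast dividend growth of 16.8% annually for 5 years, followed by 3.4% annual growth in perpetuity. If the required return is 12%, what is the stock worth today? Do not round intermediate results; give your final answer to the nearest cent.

D_1 = 3.01344
D_2 = 3.51970
D_3 = 4.11101
D_4 = 4.80166
D_5 = 5.60833
Terminal value at year 5: TV = D_5×(1+g_2)/(r−g_2) = 5.79902/0.086 = 67.43044
P_0 = D_1/(1+r)^1 + D_2/(1+r)^2 + D_3/(1+r)^3 + D_4/(1+r)^4 + D_5/(1+r)^5 + TV/(1+r)^5
    = 2.69057 + 2.80588 + 2.92613 + 3.05154 + 3.18232 + 38.26184 = 52.91829

52.92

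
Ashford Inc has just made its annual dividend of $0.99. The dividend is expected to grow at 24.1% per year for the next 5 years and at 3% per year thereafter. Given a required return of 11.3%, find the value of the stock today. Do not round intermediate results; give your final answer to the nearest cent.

$28.12

D_1 = 1.22859
D_2 = 1.52468
D_3 = 1.89213
D_4 = 2.34813
D_5 = 2.91403
Terminal value at year 5: TV = D_5×(1+g_2)/(r−g_2) = 3.00145/0.083 = 36.16207
P_0 = D_1/(1+r)^1 + D_2/(1+r)^2 + D_3/(1+r)^3 + D_4/(1+r)^4 + D_5/(1+r)^5 + TV/(1+r)^5
    = 1.10385 + 1.23080 + 1.37235 + 1.53018 + 1.70615 + 21.17276 = 28.11610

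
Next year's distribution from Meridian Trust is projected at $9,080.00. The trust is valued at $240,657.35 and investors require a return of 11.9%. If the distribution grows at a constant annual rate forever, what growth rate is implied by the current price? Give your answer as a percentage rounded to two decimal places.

8.13%

P = D₁/(r−g) ⇒ g = r − D₁/P = 0.119 − $9,080.00/$240,657.35 = 0.081270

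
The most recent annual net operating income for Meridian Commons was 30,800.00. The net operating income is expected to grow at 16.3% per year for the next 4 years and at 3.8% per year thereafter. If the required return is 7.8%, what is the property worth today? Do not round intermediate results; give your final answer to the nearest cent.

1232236.55

D_1 = 35820.40000
D_2 = 41659.12520
D_3 = 48449.56261
D_4 = 56346.84131
Terminal value at year 4: TV = D_4×(1+g_2)/(r−g_2) = 58488.02128/0.04 = 1462200.53206
P_0 = D_1/(1+r)^1 + D_2/(1+r)^2 + D_3/(1+r)^3 + D_4/(1+r)^4 + TV/(1+r)^4
    = 33228.57143 + 35848.63504 + 38675.28993 + 41724.82578 + 1082759.22907 = 1232236.55126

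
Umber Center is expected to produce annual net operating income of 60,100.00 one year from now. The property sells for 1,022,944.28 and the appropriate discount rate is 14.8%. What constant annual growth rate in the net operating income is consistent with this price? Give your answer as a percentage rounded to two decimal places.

8.92%

P = D₁/(r−g) ⇒ g = r − D₁/P = 0.148 − 60,100.00/1,022,944.28 = 0.089248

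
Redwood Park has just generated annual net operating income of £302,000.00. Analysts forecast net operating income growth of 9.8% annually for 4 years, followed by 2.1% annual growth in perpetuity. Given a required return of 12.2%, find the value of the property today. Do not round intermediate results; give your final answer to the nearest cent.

£3944711.50

D_1 = 331596.00000
D_2 = 364092.40800
D_3 = 399773.46398
D_4 = 438951.26345
Terminal value at year 4: TV = D_4×(1+g_2)/(r−g_2) = 448169.23999/0.101 = 4437319.20779
P_0 = D_1/(1+r)^1 + D_2/(1+r)^2 + D_3/(1+r)^3 + D_4/(1+r)^4 + TV/(1+r)^4
    = 295540.10695 + 289218.39343 + 283031.90374 + 276977.74537 + 2799943.34672 = 3944711.49621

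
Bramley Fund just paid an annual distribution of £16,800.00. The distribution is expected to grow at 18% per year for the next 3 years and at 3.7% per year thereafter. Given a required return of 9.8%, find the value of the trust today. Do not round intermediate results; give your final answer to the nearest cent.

D_1 = 19824.00000
D_2 = 23392.32000
D_3 = 27602.93760
Terminal value at year 3: TV = D_3×(1+g_2)/(r−g_2) = 28624.24629/0.061 = 469249.93920
P_0 = D_1/(1+r)^1 + D_2/(1+r)^2 + D_3/(1+r)^3 + TV/(1+r)^3
    = 18054.64481 + 19402.98805 + 20852.02723 + 354484.46284 = 412794.12292

£412794.12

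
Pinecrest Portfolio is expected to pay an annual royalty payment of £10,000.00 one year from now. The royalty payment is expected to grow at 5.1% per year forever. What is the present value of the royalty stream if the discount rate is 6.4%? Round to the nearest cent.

£769230.77

Growing perpetuity: P = D₁ / (r − g) = £10,000.0000 / (0.064 − 0.051) = £769,230.77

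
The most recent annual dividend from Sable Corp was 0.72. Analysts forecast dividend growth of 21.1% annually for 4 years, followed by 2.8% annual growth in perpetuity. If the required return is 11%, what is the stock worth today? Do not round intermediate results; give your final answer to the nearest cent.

16.39

D_1 = 0.87192
D_2 = 1.05590
D_3 = 1.27869
D_4 = 1.54849
Terminal value at year 4: TV = D_4×(1+g_2)/(r−g_2) = 1.59185/0.082 = 19.41281
P_0 = D_1/(1+r)^1 + D_2/(1+r)^2 + D_3/(1+r)^3 + D_4/(1+r)^4 + TV/(1+r)^4
    = 0.78551 + 0.85699 + 0.93497 + 1.02004 + 12.78782 = 16.38533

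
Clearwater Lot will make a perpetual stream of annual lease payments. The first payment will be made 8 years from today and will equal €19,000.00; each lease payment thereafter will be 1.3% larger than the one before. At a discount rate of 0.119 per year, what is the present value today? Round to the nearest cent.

€81590.04

Value at end of year 7: C₁ / (r − g) = €19,000.00 / (0.119 − 0.013) = €179,245.2830
Discount to today: PV = €179,245.2830 / (1 + 0.119)^7 = €179,245.2830 / 2.196902 = €81,590.04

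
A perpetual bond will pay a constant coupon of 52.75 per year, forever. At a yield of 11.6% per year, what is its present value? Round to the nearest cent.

Level perpetuity: PV = C / r = 52.75 / 0.116 = 454.74

454.74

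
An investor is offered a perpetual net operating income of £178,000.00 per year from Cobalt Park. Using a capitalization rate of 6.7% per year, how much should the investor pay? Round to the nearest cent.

£2656716.42

Level perpetuity: PV = C / r = £178,000.00 / 0.067 = £2,656,716.42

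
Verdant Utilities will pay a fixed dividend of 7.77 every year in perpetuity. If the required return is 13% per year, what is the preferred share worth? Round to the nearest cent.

Level perpetuity: PV = C / r = 7.77 / 0.13 = 59.77

59.77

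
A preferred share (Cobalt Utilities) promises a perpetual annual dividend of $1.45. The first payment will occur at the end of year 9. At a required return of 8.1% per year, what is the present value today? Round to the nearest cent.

$9.60

Value at end of year 8: C / r = $1.45 / 0.081 = $17.9012
Discount to today: PV = $17.9012 / (1 + 0.081)^8 = $17.9012 / 1.864685 = $9.60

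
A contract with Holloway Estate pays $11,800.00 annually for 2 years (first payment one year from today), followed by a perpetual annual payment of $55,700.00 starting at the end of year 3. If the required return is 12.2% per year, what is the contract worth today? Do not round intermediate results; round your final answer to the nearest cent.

PV of 2-year annuity: $11,800.00 × [1 − (1+0.122)^−2] / 0.122 = 19890.31555
Perpetuity value at year 2: $55,700.00 / 0.122 = 456557.37705
PV of perpetuity: 456557.37705 / (1+0.122)^2 = 362668.34518
Total PV = 19890.31555 + 362668.34518 = 382558.66073

$382558.66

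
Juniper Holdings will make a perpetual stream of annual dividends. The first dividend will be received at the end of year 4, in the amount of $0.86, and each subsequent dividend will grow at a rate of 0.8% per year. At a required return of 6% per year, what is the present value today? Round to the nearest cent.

Value at end of year 3: C₁ / (r − g) = $0.86 / (0.06 − 0.008) = $16.5385
Discount to today: PV = $16.5385 / (1 + 0.06)^3 = $16.5385 / 1.191016 = $13.89

$13.89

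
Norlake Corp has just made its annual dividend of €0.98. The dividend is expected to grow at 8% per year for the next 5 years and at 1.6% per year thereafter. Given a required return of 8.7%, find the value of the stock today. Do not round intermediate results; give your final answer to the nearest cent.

€18.38

D_1 = 1.05840
D_2 = 1.14307
D_3 = 1.23452
D_4 = 1.33328
D_5 = 1.43994
Terminal value at year 5: TV = D_5×(1+g_2)/(r−g_2) = 1.46298/0.071 = 20.60536
P_0 = D_1/(1+r)^1 + D_2/(1+r)^2 + D_3/(1+r)^3 + D_4/(1+r)^4 + D_5/(1+r)^5 + TV/(1+r)^5
    = 0.97369 + 0.96742 + 0.96119 + 0.95500 + 0.94885 + 13.57790 = 18.38404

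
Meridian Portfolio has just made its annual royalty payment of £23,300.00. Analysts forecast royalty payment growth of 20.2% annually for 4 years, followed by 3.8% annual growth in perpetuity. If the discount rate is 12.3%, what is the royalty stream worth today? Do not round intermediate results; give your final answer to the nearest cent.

£484235.73

D_1 = 28006.60000
D_2 = 33663.93320
D_3 = 40464.04771
D_4 = 48637.78534
Terminal value at year 4: TV = D_4×(1+g_2)/(r−g_2) = 50486.02119/0.085 = 593953.19043
P_0 = D_1/(1+r)^1 + D_2/(1+r)^2 + D_3/(1+r)^3 + D_4/(1+r)^4 + TV/(1+r)^4
    = 24939.09172 + 26693.48909 + 28571.30355 + 30581.21715 + 373450.62830 = 484235.72981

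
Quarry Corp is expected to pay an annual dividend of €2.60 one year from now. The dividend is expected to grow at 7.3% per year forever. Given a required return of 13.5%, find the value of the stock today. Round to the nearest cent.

€41.94

Growing perpetuity: P = D₁ / (r − g) = €2.6000 / (0.135 − 0.073) = €41.94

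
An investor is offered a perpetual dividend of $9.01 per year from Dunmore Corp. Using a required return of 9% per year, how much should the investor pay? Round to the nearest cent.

$100.11

Level perpetuity: PV = C / r = $9.01 / 0.09 = $100.11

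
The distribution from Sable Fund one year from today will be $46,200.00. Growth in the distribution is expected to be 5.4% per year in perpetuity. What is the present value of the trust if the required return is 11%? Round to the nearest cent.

$825000.00

Growing perpetuity: P = D₁ / (r − g) = $46,200.0000 / (0.11 − 0.054) = $825,000.00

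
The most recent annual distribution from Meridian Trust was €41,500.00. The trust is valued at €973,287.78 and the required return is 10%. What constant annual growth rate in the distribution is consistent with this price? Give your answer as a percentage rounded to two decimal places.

P = D₀(1+g)/(r−g) ⇒ P(r−g) = D₀(1+g) ⇒ g(P+D₀) = P·r − D₀
g = (P·r − D₀)/(P + D₀) = (€973,287.78×0.1 − €41,500.00) / (€973,287.78 + €41,500.00) = 0.055015

5.50%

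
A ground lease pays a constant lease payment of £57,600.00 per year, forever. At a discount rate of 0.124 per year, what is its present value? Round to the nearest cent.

Level perpetuity: PV = C / r = £57,600.00 / 0.124 = £464,516.13

£464516.13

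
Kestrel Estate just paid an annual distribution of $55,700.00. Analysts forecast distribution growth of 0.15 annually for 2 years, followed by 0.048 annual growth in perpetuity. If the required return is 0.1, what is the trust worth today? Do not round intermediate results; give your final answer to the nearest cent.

D_1 = 64055.00000
D_2 = 73663.25000
Terminal value at year 2: TV = D_2×(1+g_2)/(r−g_2) = 77199.08600/0.052 = 1484597.80769
P_0 = D_1/(1+r)^1 + D_2/(1+r)^2 + TV/(1+r)^2
    = 58231.81818 + 60878.71901 + 1226940.33694 = 1346050.87413

$1346050.87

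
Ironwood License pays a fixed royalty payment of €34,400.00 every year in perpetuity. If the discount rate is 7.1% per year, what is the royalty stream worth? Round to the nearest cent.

€484507.04

Level perpetuity: PV = C / r = €34,400.00 / 0.071 = €484,507.04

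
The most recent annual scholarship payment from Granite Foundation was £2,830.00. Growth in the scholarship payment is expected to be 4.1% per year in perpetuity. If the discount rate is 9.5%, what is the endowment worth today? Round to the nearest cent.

£54556.11

D₁ = D₀ × (1 + g) = £2,830.00 × 1.041 = £2,946.0300
Growing perpetuity: P = D₁ / (r − g) = £2,946.0300 / (0.095 − 0.041) = £54,556.11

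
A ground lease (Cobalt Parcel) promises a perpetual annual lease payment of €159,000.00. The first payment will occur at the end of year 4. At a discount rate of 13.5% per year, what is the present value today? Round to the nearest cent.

Value at end of year 3: C / r = €159,000.00 / 0.135 = €1,177,777.7778
Discount to today: PV = €1,177,777.7778 / (1 + 0.135)^3 = €1,177,777.7778 / 1.462135 = €805,518.97

€805518.97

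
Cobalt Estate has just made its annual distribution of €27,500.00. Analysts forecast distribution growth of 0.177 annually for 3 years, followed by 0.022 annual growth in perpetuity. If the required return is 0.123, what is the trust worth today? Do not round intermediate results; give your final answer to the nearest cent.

€411061.87

D_1 = 32367.50000
D_2 = 38096.54750
D_3 = 44839.63641
Terminal value at year 3: TV = D_3×(1+g_2)/(r−g_2) = 45826.10841/0.101 = 453723.84563
P_0 = D_1/(1+r)^1 + D_2/(1+r)^2 + D_3/(1+r)^3 + TV/(1+r)^3
    = 28822.35085 + 30208.28757 + 31660.86774 + 320370.36468 = 411061.87084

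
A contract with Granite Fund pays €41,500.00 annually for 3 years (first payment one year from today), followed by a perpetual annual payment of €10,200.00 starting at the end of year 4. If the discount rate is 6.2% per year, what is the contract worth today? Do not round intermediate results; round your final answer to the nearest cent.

PV of 3-year annuity: €41,500.00 × [1 − (1+0.062)^−3] / 0.062 = 110520.79260
Perpetuity value at year 3: €10,200.00 / 0.062 = 164516.12903
PV of perpetuity: 164516.12903 / (1+0.062)^3 = 137351.98242
Total PV = 110520.79260 + 137351.98242 = 247872.77502

€247872.78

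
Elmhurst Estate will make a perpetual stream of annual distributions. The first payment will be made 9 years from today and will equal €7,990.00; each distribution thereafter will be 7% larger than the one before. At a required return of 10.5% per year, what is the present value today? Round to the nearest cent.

Value at end of year 8: C₁ / (r − g) = €7,990.00 / (0.105 − 0.07) = €228,285.7143
Discount to today: PV = €228,285.7143 / (1 + 0.105)^8 = €228,285.7143 / 2.222789 = €102,702.38

€102702.38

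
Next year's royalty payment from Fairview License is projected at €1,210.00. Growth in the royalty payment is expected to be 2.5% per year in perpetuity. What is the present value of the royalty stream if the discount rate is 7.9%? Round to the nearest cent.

€22407.41

Growing perpetuity: P = D₁ / (r − g) = €1,210.0000 / (0.079 − 0.025) = €22,407.41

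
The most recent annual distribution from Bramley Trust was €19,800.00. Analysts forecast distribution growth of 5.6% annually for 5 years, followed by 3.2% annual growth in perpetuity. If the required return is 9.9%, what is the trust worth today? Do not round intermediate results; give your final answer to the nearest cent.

D_1 = 20908.80000
D_2 = 22079.69280
D_3 = 23316.15560
D_4 = 24621.86031
D_5 = 26000.68449
Terminal value at year 5: TV = D_5×(1+g_2)/(r−g_2) = 26832.70639/0.067 = 400488.15509
P_0 = D_1/(1+r)^1 + D_2/(1+r)^2 + D_3/(1+r)^3 + D_4/(1+r)^4 + D_5/(1+r)^5 + TV/(1+r)^5
    = 19025.29572 + 18280.90290 + 17565.63554 + 16878.35408 + 16217.96352 + 249805.05000 = 337773.20176

€337773.20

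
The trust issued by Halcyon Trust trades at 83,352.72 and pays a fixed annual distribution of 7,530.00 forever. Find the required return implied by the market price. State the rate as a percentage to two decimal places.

P = C/r ⇒ r = C/P = 7,530.00/83,352.72 = 0.090339

9.03%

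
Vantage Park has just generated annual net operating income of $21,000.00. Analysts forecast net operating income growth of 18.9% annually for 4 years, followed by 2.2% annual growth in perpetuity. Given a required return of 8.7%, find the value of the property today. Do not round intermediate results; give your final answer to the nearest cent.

$578321.84

D_1 = 24969.00000
D_2 = 29688.14100
D_3 = 35299.19965
D_4 = 41970.74838
Terminal value at year 4: TV = D_4×(1+g_2)/(r−g_2) = 42894.10485/0.065 = 659909.30534
P_0 = D_1/(1+r)^1 + D_2/(1+r)^2 + D_3/(1+r)^3 + D_4/(1+r)^4 + TV/(1+r)^4
    = 22970.56118 + 25126.03242 + 27483.76499 + 30062.73834 + 472678.74745 = 578321.84438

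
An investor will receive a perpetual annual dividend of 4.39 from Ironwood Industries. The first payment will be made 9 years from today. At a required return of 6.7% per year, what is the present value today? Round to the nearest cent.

39.00

Value at end of year 8: C / r = 4.39 / 0.067 = 65.5224
Discount to today: PV = 65.5224 / (1 + 0.067)^8 = 65.5224 / 1.680023 = 39.00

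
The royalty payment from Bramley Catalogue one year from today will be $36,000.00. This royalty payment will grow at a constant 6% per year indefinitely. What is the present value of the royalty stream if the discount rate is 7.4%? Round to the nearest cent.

$2571428.57

Growing perpetuity: P = D₁ / (r − g) = $36,000.0000 / (0.074 − 0.06) = $2,571,428.57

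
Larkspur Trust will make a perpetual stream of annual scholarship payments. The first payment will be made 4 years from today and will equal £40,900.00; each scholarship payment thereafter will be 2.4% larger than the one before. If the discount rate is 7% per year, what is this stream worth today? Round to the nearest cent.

£725795.29

Value at end of year 3: C₁ / (r − g) = £40,900.00 / (0.07 − 0.024) = £889,130.4348
Discount to today: PV = £889,130.4348 / (1 + 0.07)^3 = £889,130.4348 / 1.225043 = £725,795.29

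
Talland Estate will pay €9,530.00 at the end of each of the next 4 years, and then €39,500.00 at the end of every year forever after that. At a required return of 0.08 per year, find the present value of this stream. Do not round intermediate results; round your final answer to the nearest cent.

€394485.56

PV of 4-year annuity: €9,530.00 × [1 − (1+0.08)^−4] / 0.08 = 31564.56879
Perpetuity value at year 4: €39,500.00 / 0.08 = 493750.00000
PV of perpetuity: 493750.00000 / (1+0.08)^4 = 362920.98982
Total PV = 31564.56879 + 362920.98982 = 394485.55860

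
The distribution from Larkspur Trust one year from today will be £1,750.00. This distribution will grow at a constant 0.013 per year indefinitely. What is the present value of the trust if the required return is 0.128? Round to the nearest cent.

£15217.39

Growing perpetuity: P = D₁ / (r − g) = £1,750.0000 / (0.128 − 0.013) = £15,217.39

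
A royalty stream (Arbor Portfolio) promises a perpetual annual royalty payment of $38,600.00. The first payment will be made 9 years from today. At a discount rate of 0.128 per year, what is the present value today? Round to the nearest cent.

Value at end of year 8: C / r = $38,600.00 / 0.128 = $301,562.5000
Discount to today: PV = $301,562.5000 / (1 + 0.128)^8 = $301,562.5000 / 2.621035 = $115,054.75

$115054.75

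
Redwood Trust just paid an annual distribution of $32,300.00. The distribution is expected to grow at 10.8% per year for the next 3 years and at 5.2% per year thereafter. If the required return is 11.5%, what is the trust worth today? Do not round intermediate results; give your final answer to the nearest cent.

D_1 = 35788.40000
D_2 = 39653.54720
D_3 = 43936.13030
Terminal value at year 3: TV = D_3×(1+g_2)/(r−g_2) = 46220.80907/0.063 = 733663.63608
P_0 = D_1/(1+r)^1 + D_2/(1+r)^2 + D_3/(1+r)^3 + TV/(1+r)^3
    = 32097.21973 + 31895.71252 + 31695.47038 + 529264.04508 = 624952.44772

$624952.45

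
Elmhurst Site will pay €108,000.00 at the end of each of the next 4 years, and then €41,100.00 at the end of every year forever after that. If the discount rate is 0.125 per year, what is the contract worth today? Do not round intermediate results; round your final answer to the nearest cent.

€529877.27

PV of 4-year annuity: €108,000.00 × [1 − (1+0.125)^−4] / 0.125 = 324609.05350
Perpetuity value at year 4: €41,100.00 / 0.125 = 328800.00000
PV of perpetuity: 328800.00000 / (1+0.125)^4 = 205268.22131
Total PV = 324609.05350 + 205268.22131 = 529877.27481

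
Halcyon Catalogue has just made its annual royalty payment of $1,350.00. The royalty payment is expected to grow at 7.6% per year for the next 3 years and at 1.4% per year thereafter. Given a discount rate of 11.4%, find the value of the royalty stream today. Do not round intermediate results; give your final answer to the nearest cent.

$16115.32

D_1 = 1452.60000
D_2 = 1562.99760
D_3 = 1681.78542
Terminal value at year 3: TV = D_3×(1+g_2)/(r−g_2) = 1705.33041/0.1 = 17053.30413
P_0 = D_1/(1+r)^1 + D_2/(1+r)^2 + D_3/(1+r)^3 + TV/(1+r)^3
    = 1303.94973 + 1259.47030 + 1216.50811 + 12335.39228 = 16115.32042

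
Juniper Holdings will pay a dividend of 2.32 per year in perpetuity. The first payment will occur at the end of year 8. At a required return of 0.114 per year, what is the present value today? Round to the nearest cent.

9.56

Value at end of year 7: C / r = 2.32 / 0.114 = 20.3509
Discount to today: PV = 20.3509 / (1 + 0.114)^7 = 20.3509 / 2.129101 = 9.56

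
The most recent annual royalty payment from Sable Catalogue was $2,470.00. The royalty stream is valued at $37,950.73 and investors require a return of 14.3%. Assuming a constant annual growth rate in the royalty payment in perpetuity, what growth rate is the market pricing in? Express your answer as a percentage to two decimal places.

P = D₀(1+g)/(r−g) ⇒ P(r−g) = D₀(1+g) ⇒ g(P+D₀) = P·r − D₀
g = (P·r − D₀)/(P + D₀) = ($37,950.73×0.143 − $2,470.00) / ($37,950.73 + $2,470.00) = 0.073154

7.32%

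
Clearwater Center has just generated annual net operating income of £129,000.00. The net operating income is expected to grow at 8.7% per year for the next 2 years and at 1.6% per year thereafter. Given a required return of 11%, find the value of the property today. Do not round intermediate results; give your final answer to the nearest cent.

D_1 = 140223.00000
D_2 = 152422.40100
Terminal value at year 2: TV = D_2×(1+g_2)/(r−g_2) = 154861.15942/0.094 = 1647459.14272
P_0 = D_1/(1+r)^1 + D_2/(1+r)^2 + TV/(1+r)^2
    = 126327.02703 + 123709.43998 + 1337114.79809 = 1587151.26509

£1587151.27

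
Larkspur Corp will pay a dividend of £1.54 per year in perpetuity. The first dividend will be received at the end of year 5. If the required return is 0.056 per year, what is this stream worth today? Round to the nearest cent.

Value at end of year 4: C / r = £1.54 / 0.056 = £27.5000
Discount to today: PV = £27.5000 / (1 + 0.056)^4 = £27.5000 / 1.243528 = £22.11

£22.11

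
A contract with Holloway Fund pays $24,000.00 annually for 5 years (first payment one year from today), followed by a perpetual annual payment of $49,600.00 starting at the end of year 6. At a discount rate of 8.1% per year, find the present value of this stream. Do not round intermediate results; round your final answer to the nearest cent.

PV of 5-year annuity: $24,000.00 × [1 − (1+0.081)^−5] / 0.081 = 95573.01263
Perpetuity value at year 5: $49,600.00 / 0.081 = 612345.67901
PV of perpetuity: 612345.67901 / (1+0.081)^5 = 414828.11958
Total PV = 95573.01263 + 414828.11958 = 510401.13221

$510401.13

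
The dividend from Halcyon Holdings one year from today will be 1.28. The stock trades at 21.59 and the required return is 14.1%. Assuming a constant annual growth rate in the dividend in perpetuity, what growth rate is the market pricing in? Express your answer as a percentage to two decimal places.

8.17%

P = D₁/(r−g) ⇒ g = r − D₁/P = 0.141 − 1.28/21.59 = 0.081713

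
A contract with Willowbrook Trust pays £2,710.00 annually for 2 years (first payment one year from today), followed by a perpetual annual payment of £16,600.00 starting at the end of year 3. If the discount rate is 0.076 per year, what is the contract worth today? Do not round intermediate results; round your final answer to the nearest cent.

PV of 2-year annuity: £2,710.00 × [1 − (1+0.076)^−2] / 0.076 = 4859.28193
Perpetuity value at year 2: £16,600.00 / 0.076 = 218421.05263
PV of perpetuity: 218421.05263 / (1+0.076)^2 = 188655.70942
Total PV = 4859.28193 + 188655.70942 = 193514.99136

£193514.99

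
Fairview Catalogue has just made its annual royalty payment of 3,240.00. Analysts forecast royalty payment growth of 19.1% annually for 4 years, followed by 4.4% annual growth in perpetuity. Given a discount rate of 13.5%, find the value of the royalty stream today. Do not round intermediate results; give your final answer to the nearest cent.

59707.37

D_1 = 3858.84000
D_2 = 4595.87844
D_3 = 5473.69122
D_4 = 6519.16625
Terminal value at year 4: TV = D_4×(1+g_2)/(r−g_2) = 6806.00956/0.091 = 74791.31385
P_0 = D_1/(1+r)^1 + D_2/(1+r)^2 + D_3/(1+r)^3 + D_4/(1+r)^4 + TV/(1+r)^4
    = 3399.85903 + 3567.60538 + 3743.62820 + 3928.33585 + 45067.94092 = 59707.36938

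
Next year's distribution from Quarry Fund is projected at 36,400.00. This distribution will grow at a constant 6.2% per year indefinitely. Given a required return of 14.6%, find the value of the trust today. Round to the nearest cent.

Growing perpetuity: P = D₁ / (r − g) = 36,400.0000 / (0.146 − 0.062) = 433,333.33

433333.33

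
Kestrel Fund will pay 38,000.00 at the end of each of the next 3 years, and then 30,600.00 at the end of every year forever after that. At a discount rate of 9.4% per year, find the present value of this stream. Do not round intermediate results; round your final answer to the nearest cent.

344130.76

PV of 3-year annuity: 38,000.00 × [1 − (1+0.094)^−3] / 0.094 = 95507.58645
Perpetuity value at year 3: 30,600.00 / 0.094 = 325531.91489
PV of perpetuity: 325531.91489 / (1+0.094)^3 = 248623.17423
Total PV = 95507.58645 + 248623.17423 = 344130.76068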